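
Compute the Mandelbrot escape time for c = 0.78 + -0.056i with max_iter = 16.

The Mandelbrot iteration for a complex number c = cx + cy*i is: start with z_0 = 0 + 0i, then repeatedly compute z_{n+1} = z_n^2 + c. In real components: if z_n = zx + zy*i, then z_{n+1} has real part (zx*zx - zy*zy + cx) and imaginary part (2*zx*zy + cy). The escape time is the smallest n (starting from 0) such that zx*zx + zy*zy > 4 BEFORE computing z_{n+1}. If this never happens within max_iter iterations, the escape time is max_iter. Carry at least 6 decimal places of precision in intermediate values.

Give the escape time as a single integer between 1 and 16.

Answer: 3

Derivation:
z_0 = 0 + 0i, c = 0.7800 + -0.0560i
Iter 1: z = 0.7800 + -0.0560i, |z|^2 = 0.6115
Iter 2: z = 1.3853 + -0.1434i, |z|^2 = 1.9395
Iter 3: z = 2.6784 + -0.4532i, |z|^2 = 7.3792
Escaped at iteration 3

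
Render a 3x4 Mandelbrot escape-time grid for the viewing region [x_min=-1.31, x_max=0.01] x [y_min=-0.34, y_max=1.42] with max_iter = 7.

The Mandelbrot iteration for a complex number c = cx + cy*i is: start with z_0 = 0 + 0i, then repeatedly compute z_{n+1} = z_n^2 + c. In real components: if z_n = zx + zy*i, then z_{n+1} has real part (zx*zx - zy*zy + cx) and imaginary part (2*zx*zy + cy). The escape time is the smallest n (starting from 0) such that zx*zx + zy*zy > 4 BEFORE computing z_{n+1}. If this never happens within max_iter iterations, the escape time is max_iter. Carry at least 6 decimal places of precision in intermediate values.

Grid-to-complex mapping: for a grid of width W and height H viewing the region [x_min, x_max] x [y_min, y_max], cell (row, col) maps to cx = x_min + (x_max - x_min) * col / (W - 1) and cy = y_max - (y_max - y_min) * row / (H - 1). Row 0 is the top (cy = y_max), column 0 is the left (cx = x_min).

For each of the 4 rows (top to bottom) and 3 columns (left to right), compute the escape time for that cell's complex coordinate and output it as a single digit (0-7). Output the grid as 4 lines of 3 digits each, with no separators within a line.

(row=0, col=0): c = -1.3100 + 1.4200i → escape time 2
(row=0, col=1): c = -0.6500 + 1.4200i → escape time 2
(row=0, col=2): c = 0.0100 + 1.4200i → escape time 2
(row=1, col=0): c = -1.3100 + 0.8333i → escape time 3
(row=1, col=1): c = -0.6500 + 0.8333i → escape time 4
(row=1, col=2): c = 0.0100 + 0.8333i → escape time 7
(row=2, col=0): c = -1.3100 + 0.2467i → escape time 7
(row=2, col=1): c = -0.6500 + 0.2467i → escape time 7
(row=2, col=2): c = 0.0100 + 0.2467i → escape time 7
(row=3, col=0): c = -1.3100 + -0.3400i → escape time 6
(row=3, col=1): c = -0.6500 + -0.3400i → escape time 7
(row=3, col=2): c = 0.0100 + -0.3400i → escape time 7

Answer: 222
347
777
677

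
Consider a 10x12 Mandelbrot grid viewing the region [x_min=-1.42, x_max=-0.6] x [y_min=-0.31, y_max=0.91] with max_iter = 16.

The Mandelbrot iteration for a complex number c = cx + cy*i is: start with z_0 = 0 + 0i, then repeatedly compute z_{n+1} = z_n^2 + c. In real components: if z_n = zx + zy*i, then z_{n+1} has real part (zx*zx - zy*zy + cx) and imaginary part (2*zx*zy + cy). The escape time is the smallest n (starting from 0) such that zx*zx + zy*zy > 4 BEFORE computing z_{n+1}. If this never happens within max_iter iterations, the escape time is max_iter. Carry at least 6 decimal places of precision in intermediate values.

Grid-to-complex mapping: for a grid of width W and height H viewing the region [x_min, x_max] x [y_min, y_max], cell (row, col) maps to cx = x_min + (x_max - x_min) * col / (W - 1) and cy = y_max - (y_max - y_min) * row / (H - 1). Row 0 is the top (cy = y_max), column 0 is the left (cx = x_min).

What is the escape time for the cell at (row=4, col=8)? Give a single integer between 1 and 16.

z_0 = 0 + 0i, c = -0.6911 + 0.4664i
Iter 1: z = -0.6911 + 0.4664i, |z|^2 = 0.6951
Iter 2: z = -0.4310 + -0.1783i, |z|^2 = 0.2175
Iter 3: z = -0.5371 + 0.6200i, |z|^2 = 0.6729
Iter 4: z = -0.7870 + -0.1997i, |z|^2 = 0.6592
Iter 5: z = -0.1116 + 0.7807i, |z|^2 = 0.6220
Iter 6: z = -1.2881 + 0.2921i, |z|^2 = 1.7446
Iter 7: z = 0.8829 + -0.2860i, |z|^2 = 0.8614
Iter 8: z = 0.0066 + -0.0388i, |z|^2 = 0.0015
Iter 9: z = -0.6926 + 0.4659i, |z|^2 = 0.6967
Iter 10: z = -0.4285 + -0.1789i, |z|^2 = 0.2156
Iter 11: z = -0.5395 + 0.6197i, |z|^2 = 0.6751
Iter 12: z = -0.7840 + -0.2023i, |z|^2 = 0.6556
Iter 13: z = -0.1173 + 0.7836i, |z|^2 = 0.6278
Iter 14: z = -1.2913 + 0.2825i, |z|^2 = 1.7473
Iter 15: z = 0.8966 + -0.2631i, |z|^2 = 0.8732

Answer: 16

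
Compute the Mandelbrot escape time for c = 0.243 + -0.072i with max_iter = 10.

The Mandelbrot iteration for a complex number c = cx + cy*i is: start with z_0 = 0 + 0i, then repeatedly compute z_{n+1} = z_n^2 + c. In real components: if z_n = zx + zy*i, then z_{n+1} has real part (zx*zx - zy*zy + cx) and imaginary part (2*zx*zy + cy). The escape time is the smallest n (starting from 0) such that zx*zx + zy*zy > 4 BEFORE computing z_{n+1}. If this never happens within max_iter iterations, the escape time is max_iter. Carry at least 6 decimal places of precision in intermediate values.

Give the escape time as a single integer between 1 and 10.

Answer: 10

Derivation:
z_0 = 0 + 0i, c = 0.2430 + -0.0720i
Iter 1: z = 0.2430 + -0.0720i, |z|^2 = 0.0642
Iter 2: z = 0.2969 + -0.1070i, |z|^2 = 0.0996
Iter 3: z = 0.3197 + -0.1355i, |z|^2 = 0.1206
Iter 4: z = 0.3268 + -0.1586i, |z|^2 = 0.1320
Iter 5: z = 0.3246 + -0.1757i, |z|^2 = 0.1363
Iter 6: z = 0.3175 + -0.1861i, |z|^2 = 0.1354
Iter 7: z = 0.3092 + -0.1902i, |z|^2 = 0.1318
Iter 8: z = 0.3024 + -0.1896i, |z|^2 = 0.1274
Iter 9: z = 0.2985 + -0.1867i, |z|^2 = 0.1240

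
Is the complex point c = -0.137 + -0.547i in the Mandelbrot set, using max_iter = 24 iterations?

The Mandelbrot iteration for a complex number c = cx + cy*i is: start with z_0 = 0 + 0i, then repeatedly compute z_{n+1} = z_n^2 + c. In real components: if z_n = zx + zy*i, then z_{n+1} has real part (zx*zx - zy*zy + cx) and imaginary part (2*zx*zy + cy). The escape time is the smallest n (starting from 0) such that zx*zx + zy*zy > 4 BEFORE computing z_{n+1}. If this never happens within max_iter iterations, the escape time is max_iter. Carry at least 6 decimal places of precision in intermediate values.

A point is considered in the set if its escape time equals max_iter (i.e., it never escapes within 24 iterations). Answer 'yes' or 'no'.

Answer: yes

Derivation:
z_0 = 0 + 0i, c = -0.1370 + -0.5470i
Iter 1: z = -0.1370 + -0.5470i, |z|^2 = 0.3180
Iter 2: z = -0.4174 + -0.3971i, |z|^2 = 0.3320
Iter 3: z = -0.1204 + -0.2155i, |z|^2 = 0.0609
Iter 4: z = -0.1689 + -0.4951i, |z|^2 = 0.2737
Iter 5: z = -0.3536 + -0.3797i, |z|^2 = 0.2692
Iter 6: z = -0.1562 + -0.2785i, |z|^2 = 0.1019
Iter 7: z = -0.1901 + -0.4600i, |z|^2 = 0.2478
Iter 8: z = -0.3125 + -0.3721i, |z|^2 = 0.2361
Iter 9: z = -0.1778 + -0.3145i, |z|^2 = 0.1305
Iter 10: z = -0.2043 + -0.4352i, |z|^2 = 0.2311
Iter 11: z = -0.2846 + -0.3692i, |z|^2 = 0.2173
Iter 12: z = -0.1923 + -0.3368i, |z|^2 = 0.1504
Iter 13: z = -0.2135 + -0.4175i, |z|^2 = 0.2199
Iter 14: z = -0.2657 + -0.3688i, |z|^2 = 0.2066
Iter 15: z = -0.2024 + -0.3510i, |z|^2 = 0.1642
Iter 16: z = -0.2193 + -0.4049i, |z|^2 = 0.2120
Iter 17: z = -0.2529 + -0.3694i, |z|^2 = 0.2004
Iter 18: z = -0.2095 + -0.3602i, |z|^2 = 0.1736
Iter 19: z = -0.2228 + -0.3961i, |z|^2 = 0.2065
Iter 20: z = -0.2442 + -0.3705i, |z|^2 = 0.1969
Iter 21: z = -0.2146 + -0.3660i, |z|^2 = 0.1800
Iter 22: z = -0.2249 + -0.3899i, |z|^2 = 0.2026
Iter 23: z = -0.2384 + -0.3716i, |z|^2 = 0.1949
Did not escape in 24 iterations → in set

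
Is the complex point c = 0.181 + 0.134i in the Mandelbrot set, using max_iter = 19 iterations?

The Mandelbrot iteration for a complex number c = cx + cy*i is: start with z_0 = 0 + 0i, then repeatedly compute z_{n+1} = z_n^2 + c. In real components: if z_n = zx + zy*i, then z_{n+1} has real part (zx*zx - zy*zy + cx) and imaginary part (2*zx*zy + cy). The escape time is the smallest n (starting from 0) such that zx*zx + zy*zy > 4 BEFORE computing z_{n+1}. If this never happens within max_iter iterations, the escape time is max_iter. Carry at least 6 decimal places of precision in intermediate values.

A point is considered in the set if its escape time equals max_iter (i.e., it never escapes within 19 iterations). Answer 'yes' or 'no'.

Answer: yes

Derivation:
z_0 = 0 + 0i, c = 0.1810 + 0.1340i
Iter 1: z = 0.1810 + 0.1340i, |z|^2 = 0.0507
Iter 2: z = 0.1958 + 0.1825i, |z|^2 = 0.0716
Iter 3: z = 0.1860 + 0.2055i, |z|^2 = 0.0768
Iter 4: z = 0.1734 + 0.2104i, |z|^2 = 0.0744
Iter 5: z = 0.1668 + 0.2070i, |z|^2 = 0.0707
Iter 6: z = 0.1660 + 0.2030i, |z|^2 = 0.0688
Iter 7: z = 0.1673 + 0.2014i, |z|^2 = 0.0686
Iter 8: z = 0.1684 + 0.2014i, |z|^2 = 0.0689
Iter 9: z = 0.1688 + 0.2018i, |z|^2 = 0.0692
Iter 10: z = 0.1688 + 0.2021i, |z|^2 = 0.0693
Iter 11: z = 0.1686 + 0.2022i, |z|^2 = 0.0693
Iter 12: z = 0.1685 + 0.2022i, |z|^2 = 0.0693
Iter 13: z = 0.1685 + 0.2022i, |z|^2 = 0.0693
Iter 14: z = 0.1685 + 0.2021i, |z|^2 = 0.0693
Iter 15: z = 0.1685 + 0.2021i, |z|^2 = 0.0693
Iter 16: z = 0.1685 + 0.2021i, |z|^2 = 0.0693
Iter 17: z = 0.1685 + 0.2021i, |z|^2 = 0.0693
Iter 18: z = 0.1685 + 0.2021i, |z|^2 = 0.0693
Did not escape in 19 iterations → in set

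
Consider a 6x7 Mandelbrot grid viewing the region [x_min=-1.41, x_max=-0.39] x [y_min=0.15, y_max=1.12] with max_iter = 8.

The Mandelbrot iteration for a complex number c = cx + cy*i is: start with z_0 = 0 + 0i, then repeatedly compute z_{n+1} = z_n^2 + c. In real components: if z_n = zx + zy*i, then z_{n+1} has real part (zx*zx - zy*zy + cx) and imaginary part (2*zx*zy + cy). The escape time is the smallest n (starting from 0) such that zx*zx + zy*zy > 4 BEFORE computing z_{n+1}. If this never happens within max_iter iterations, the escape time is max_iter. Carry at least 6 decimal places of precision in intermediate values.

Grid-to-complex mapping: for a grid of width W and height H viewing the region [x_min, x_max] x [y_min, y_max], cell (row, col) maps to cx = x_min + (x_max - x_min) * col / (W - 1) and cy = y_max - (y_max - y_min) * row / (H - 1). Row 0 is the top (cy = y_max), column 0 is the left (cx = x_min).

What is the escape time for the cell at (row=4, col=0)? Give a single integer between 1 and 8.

Answer: 3

Derivation:
z_0 = 0 + 0i, c = -1.4100 + 0.4733i
Iter 1: z = -1.4100 + 0.4733i, |z|^2 = 2.2121
Iter 2: z = 0.3541 + -0.8615i, |z|^2 = 0.8675
Iter 3: z = -2.0268 + -0.1367i, |z|^2 = 4.1265
Escaped at iteration 3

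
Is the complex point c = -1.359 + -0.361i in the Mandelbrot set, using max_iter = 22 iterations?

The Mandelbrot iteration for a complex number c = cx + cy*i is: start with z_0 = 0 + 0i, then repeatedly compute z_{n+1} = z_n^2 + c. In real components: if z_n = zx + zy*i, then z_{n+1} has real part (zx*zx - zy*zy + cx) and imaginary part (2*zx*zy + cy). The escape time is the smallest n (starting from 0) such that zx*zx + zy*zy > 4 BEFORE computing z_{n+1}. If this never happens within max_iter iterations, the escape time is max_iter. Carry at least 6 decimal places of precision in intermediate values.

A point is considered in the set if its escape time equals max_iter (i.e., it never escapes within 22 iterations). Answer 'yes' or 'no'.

z_0 = 0 + 0i, c = -1.3590 + -0.3610i
Iter 1: z = -1.3590 + -0.3610i, |z|^2 = 1.9772
Iter 2: z = 0.3576 + 0.6202i, |z|^2 = 0.5125
Iter 3: z = -1.6158 + 0.0825i, |z|^2 = 2.6176
Iter 4: z = 1.2450 + -0.6277i, |z|^2 = 1.9440
Iter 5: z = -0.2030 + -1.9239i, |z|^2 = 3.7424
Iter 6: z = -5.0190 + 0.4199i, |z|^2 = 25.3670
Escaped at iteration 6

Answer: no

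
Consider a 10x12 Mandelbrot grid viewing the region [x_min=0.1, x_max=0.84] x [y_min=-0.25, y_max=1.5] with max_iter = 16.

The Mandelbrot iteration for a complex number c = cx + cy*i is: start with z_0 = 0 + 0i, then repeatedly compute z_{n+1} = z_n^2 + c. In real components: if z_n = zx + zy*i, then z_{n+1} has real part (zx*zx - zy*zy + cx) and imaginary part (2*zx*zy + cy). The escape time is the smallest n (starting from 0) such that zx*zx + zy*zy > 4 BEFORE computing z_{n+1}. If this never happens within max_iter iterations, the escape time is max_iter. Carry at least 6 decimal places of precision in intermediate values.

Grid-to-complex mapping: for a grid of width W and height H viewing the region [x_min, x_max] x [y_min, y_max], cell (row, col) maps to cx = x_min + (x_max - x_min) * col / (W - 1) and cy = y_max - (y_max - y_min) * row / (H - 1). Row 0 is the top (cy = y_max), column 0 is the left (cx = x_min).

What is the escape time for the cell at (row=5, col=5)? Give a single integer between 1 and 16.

Answer: 3

Derivation:
z_0 = 0 + 0i, c = 0.5111 + 0.7045i
Iter 1: z = 0.5111 + 0.7045i, |z|^2 = 0.7576
Iter 2: z = 0.2760 + 1.4247i, |z|^2 = 2.1061
Iter 3: z = -1.4426 + 1.4909i, |z|^2 = 4.3040
Escaped at iteration 3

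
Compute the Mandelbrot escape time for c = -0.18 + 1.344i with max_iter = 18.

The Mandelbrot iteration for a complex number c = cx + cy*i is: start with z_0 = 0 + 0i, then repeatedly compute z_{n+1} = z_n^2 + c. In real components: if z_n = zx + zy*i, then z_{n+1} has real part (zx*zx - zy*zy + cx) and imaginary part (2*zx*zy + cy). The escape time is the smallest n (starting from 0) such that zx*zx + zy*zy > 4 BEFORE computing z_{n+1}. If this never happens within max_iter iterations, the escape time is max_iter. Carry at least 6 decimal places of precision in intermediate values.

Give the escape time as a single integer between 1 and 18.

Answer: 2

Derivation:
z_0 = 0 + 0i, c = -0.1800 + 1.3440i
Iter 1: z = -0.1800 + 1.3440i, |z|^2 = 1.8387
Iter 2: z = -1.9539 + 0.8602i, |z|^2 = 4.5577
Escaped at iteration 2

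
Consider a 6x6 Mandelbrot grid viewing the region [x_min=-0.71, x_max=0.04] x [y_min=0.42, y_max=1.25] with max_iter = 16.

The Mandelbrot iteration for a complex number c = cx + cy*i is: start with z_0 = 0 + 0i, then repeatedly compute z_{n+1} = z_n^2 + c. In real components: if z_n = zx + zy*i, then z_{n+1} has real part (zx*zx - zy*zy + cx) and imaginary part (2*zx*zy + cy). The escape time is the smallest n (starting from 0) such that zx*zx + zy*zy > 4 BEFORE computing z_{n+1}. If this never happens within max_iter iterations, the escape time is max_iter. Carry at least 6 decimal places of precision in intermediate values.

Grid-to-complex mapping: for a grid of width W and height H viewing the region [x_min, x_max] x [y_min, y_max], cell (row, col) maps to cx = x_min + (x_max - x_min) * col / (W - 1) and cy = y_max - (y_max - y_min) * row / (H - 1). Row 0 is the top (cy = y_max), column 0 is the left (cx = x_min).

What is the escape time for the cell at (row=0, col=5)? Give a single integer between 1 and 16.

z_0 = 0 + 0i, c = 0.0400 + 1.2500i
Iter 1: z = 0.0400 + 1.2500i, |z|^2 = 1.5641
Iter 2: z = -1.5209 + 1.3500i, |z|^2 = 4.1356
Escaped at iteration 2

Answer: 2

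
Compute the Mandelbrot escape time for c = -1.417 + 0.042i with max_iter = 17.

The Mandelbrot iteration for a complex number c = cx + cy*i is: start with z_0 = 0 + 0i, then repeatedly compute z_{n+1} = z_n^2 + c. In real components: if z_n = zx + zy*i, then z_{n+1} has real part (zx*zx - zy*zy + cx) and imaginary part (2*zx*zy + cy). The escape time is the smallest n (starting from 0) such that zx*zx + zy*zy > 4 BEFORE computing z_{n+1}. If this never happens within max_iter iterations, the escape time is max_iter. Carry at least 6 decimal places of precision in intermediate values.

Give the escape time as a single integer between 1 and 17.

z_0 = 0 + 0i, c = -1.4170 + 0.0420i
Iter 1: z = -1.4170 + 0.0420i, |z|^2 = 2.0097
Iter 2: z = 0.5891 + -0.0770i, |z|^2 = 0.3530
Iter 3: z = -1.0759 + -0.0488i, |z|^2 = 1.1599
Iter 4: z = -0.2619 + 0.1469i, |z|^2 = 0.0902
Iter 5: z = -1.3700 + -0.0350i, |z|^2 = 1.8781
Iter 6: z = 0.4587 + 0.1378i, |z|^2 = 0.2294
Iter 7: z = -1.2256 + 0.1684i, |z|^2 = 1.5305
Iter 8: z = 0.0567 + -0.3707i, |z|^2 = 0.1407
Iter 9: z = -1.5512 + -0.0001i, |z|^2 = 2.4063
Iter 10: z = 0.9893 + 0.0422i, |z|^2 = 0.9805
Iter 11: z = -0.4401 + 0.1256i, |z|^2 = 0.2095
Iter 12: z = -1.2391 + -0.0685i, |z|^2 = 1.5400
Iter 13: z = 0.1136 + 0.2118i, |z|^2 = 0.0578
Iter 14: z = -1.4490 + 0.0901i, |z|^2 = 2.1076
Iter 15: z = 0.6744 + -0.2192i, |z|^2 = 0.5028
Iter 16: z = -1.0103 + -0.2537i, |z|^2 = 1.0850

Answer: 17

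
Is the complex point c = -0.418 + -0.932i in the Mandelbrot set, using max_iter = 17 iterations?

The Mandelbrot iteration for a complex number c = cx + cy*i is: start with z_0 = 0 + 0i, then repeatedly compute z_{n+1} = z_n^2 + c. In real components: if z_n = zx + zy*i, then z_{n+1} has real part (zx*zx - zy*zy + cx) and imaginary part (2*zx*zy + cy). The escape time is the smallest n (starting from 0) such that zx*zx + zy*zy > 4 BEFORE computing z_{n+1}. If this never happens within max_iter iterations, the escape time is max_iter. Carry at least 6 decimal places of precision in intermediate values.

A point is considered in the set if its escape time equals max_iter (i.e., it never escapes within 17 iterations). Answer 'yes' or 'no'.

Answer: no

Derivation:
z_0 = 0 + 0i, c = -0.4180 + -0.9320i
Iter 1: z = -0.4180 + -0.9320i, |z|^2 = 1.0433
Iter 2: z = -1.1119 + -0.1528i, |z|^2 = 1.2597
Iter 3: z = 0.7950 + -0.5921i, |z|^2 = 0.9825
Iter 4: z = -0.1366 + -1.8734i, |z|^2 = 3.5282
Iter 5: z = -3.9089 + -0.4201i, |z|^2 = 15.4561
Escaped at iteration 5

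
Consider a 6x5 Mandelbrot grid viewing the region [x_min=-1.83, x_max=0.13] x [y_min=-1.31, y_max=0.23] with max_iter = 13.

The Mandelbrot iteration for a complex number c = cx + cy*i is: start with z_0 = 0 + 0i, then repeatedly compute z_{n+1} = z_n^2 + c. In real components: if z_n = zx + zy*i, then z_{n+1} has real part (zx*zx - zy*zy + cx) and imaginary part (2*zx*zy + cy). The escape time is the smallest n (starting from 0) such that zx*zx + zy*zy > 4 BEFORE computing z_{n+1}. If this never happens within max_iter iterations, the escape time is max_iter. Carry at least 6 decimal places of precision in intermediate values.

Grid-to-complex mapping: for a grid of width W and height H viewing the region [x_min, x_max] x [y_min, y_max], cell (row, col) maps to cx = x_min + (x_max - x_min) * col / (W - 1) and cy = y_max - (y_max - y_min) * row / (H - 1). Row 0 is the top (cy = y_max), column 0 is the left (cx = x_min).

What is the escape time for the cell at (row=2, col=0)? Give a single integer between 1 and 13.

Answer: 3

Derivation:
z_0 = 0 + 0i, c = -1.8300 + -0.5400i
Iter 1: z = -1.8300 + -0.5400i, |z|^2 = 3.6405
Iter 2: z = 1.2273 + 1.4364i, |z|^2 = 3.5695
Iter 3: z = -2.3870 + 2.9858i, |z|^2 = 14.6126
Escaped at iteration 3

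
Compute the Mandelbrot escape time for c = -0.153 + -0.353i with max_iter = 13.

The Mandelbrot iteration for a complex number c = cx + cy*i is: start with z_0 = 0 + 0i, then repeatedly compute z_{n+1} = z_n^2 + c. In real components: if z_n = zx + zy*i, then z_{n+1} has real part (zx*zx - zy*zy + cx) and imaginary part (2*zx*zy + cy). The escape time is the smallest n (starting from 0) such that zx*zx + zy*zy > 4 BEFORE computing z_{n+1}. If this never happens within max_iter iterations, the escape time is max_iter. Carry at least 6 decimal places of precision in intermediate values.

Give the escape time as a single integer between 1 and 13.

z_0 = 0 + 0i, c = -0.1530 + -0.3530i
Iter 1: z = -0.1530 + -0.3530i, |z|^2 = 0.1480
Iter 2: z = -0.2542 + -0.2450i, |z|^2 = 0.1246
Iter 3: z = -0.1484 + -0.2285i, |z|^2 = 0.0742
Iter 4: z = -0.1832 + -0.2852i, |z|^2 = 0.1149
Iter 5: z = -0.2008 + -0.2485i, |z|^2 = 0.1021
Iter 6: z = -0.1744 + -0.2532i, |z|^2 = 0.0945
Iter 7: z = -0.1867 + -0.2647i, |z|^2 = 0.1049
Iter 8: z = -0.1882 + -0.2542i, |z|^2 = 0.1000
Iter 9: z = -0.1822 + -0.2573i, |z|^2 = 0.0994
Iter 10: z = -0.1860 + -0.2592i, |z|^2 = 0.1018
Iter 11: z = -0.1856 + -0.2566i, |z|^2 = 0.1003
Iter 12: z = -0.1844 + -0.2578i, |z|^2 = 0.1004

Answer: 13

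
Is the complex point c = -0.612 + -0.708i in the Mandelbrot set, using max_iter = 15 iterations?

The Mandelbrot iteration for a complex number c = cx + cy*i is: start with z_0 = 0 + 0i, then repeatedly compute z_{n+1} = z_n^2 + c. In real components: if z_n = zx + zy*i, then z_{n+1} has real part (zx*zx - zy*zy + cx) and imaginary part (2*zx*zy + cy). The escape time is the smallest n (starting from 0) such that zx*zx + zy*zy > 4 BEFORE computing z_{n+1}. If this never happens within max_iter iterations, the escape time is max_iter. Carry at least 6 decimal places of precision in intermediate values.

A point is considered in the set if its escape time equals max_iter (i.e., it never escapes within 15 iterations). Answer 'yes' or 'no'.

Answer: no

Derivation:
z_0 = 0 + 0i, c = -0.6120 + -0.7080i
Iter 1: z = -0.6120 + -0.7080i, |z|^2 = 0.8758
Iter 2: z = -0.7387 + 0.1586i, |z|^2 = 0.5709
Iter 3: z = -0.0914 + -0.9423i, |z|^2 = 0.8963
Iter 4: z = -1.4916 + -0.5357i, |z|^2 = 2.5118
Iter 5: z = 1.3259 + 0.8900i, |z|^2 = 2.5501
Iter 6: z = 0.3539 + 1.6520i, |z|^2 = 2.8545
Iter 7: z = -3.2159 + 0.4615i, |z|^2 = 10.5550
Escaped at iteration 7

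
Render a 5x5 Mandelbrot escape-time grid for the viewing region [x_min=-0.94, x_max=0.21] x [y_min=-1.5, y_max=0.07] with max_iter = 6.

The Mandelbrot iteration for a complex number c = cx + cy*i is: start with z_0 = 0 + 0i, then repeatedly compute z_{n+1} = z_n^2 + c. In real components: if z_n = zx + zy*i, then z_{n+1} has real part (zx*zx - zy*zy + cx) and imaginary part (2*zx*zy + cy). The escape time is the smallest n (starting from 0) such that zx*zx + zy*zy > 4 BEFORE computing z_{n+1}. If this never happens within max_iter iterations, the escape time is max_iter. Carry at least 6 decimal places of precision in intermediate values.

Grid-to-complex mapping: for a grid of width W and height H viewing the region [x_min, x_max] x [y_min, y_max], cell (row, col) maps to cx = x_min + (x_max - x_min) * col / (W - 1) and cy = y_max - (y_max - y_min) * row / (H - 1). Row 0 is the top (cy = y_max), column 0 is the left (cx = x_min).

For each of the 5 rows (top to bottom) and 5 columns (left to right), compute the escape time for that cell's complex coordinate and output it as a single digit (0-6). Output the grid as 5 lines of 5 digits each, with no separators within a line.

(row=0, col=0): c = -0.9400 + 0.0700i → escape time 6
(row=0, col=1): c = -0.6525 + 0.0700i → escape time 6
(row=0, col=2): c = -0.3650 + 0.0700i → escape time 6
(row=0, col=3): c = -0.0775 + 0.0700i → escape time 6
(row=0, col=4): c = 0.2100 + 0.0700i → escape time 6
(row=1, col=0): c = -0.9400 + -0.3225i → escape time 6
(row=1, col=1): c = -0.6525 + -0.3225i → escape time 6
(row=1, col=2): c = -0.3650 + -0.3225i → escape time 6
(row=1, col=3): c = -0.0775 + -0.3225i → escape time 6
(row=1, col=4): c = 0.2100 + -0.3225i → escape time 6
(row=2, col=0): c = -0.9400 + -0.7150i → escape time 4
(row=2, col=1): c = -0.6525 + -0.7150i → escape time 5
(row=2, col=2): c = -0.3650 + -0.7150i → escape time 6
(row=2, col=3): c = -0.0775 + -0.7150i → escape time 6
(row=2, col=4): c = 0.2100 + -0.7150i → escape time 6
(row=3, col=0): c = -0.9400 + -1.1075i → escape time 3
(row=3, col=1): c = -0.6525 + -1.1075i → escape time 3
(row=3, col=2): c = -0.3650 + -1.1075i → escape time 4
(row=3, col=3): c = -0.0775 + -1.1075i → escape time 5
(row=3, col=4): c = 0.2100 + -1.1075i → escape time 3
(row=4, col=0): c = -0.9400 + -1.5000i → escape time 2
(row=4, col=1): c = -0.6525 + -1.5000i → escape time 2
(row=4, col=2): c = -0.3650 + -1.5000i → escape time 2
(row=4, col=3): c = -0.0775 + -1.5000i → escape time 2
(row=4, col=4): c = 0.2100 + -1.5000i → escape time 2

Answer: 66666
66666
45666
33453
22222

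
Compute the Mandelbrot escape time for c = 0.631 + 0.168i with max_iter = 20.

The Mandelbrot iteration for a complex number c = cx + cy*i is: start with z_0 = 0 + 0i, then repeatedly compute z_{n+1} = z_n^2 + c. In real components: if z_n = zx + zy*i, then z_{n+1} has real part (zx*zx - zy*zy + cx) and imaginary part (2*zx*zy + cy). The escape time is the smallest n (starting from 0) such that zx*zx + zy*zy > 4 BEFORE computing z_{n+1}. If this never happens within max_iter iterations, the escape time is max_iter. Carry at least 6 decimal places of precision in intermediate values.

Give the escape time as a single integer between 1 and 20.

z_0 = 0 + 0i, c = 0.6310 + 0.1680i
Iter 1: z = 0.6310 + 0.1680i, |z|^2 = 0.4264
Iter 2: z = 1.0009 + 0.3800i, |z|^2 = 1.1463
Iter 3: z = 1.4885 + 0.9287i, |z|^2 = 3.0781
Iter 4: z = 1.9840 + 2.9328i, |z|^2 = 12.5374
Escaped at iteration 4

Answer: 4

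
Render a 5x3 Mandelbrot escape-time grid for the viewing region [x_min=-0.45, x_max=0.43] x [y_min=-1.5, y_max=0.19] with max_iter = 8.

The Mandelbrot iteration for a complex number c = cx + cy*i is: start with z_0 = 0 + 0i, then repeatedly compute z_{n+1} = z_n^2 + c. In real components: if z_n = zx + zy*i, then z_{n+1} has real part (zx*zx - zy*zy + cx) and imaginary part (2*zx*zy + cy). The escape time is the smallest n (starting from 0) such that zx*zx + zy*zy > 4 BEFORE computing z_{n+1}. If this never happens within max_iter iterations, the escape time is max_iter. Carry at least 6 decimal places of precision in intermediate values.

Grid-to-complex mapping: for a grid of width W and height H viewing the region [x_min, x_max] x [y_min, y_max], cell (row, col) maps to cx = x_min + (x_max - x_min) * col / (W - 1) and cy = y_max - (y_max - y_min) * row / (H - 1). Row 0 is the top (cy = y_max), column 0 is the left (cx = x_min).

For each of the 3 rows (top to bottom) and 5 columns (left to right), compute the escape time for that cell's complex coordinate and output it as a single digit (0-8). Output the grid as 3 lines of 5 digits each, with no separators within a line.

(row=0, col=0): c = -0.4500 + 0.1900i → escape time 8
(row=0, col=1): c = -0.2300 + 0.1900i → escape time 8
(row=0, col=2): c = -0.0100 + 0.1900i → escape time 8
(row=0, col=3): c = 0.2100 + 0.1900i → escape time 8
(row=0, col=4): c = 0.4300 + 0.1900i → escape time 8
(row=1, col=0): c = -0.4500 + -0.6550i → escape time 8
(row=1, col=1): c = -0.2300 + -0.6550i → escape time 8
(row=1, col=2): c = -0.0100 + -0.6550i → escape time 8
(row=1, col=3): c = 0.2100 + -0.6550i → escape time 8
(row=1, col=4): c = 0.4300 + -0.6550i → escape time 5
(row=2, col=0): c = -0.4500 + -1.5000i → escape time 2
(row=2, col=1): c = -0.2300 + -1.5000i → escape time 2
(row=2, col=2): c = -0.0100 + -1.5000i → escape time 2
(row=2, col=3): c = 0.2100 + -1.5000i → escape time 2
(row=2, col=4): c = 0.4300 + -1.5000i → escape time 2

Answer: 88888
88885
22222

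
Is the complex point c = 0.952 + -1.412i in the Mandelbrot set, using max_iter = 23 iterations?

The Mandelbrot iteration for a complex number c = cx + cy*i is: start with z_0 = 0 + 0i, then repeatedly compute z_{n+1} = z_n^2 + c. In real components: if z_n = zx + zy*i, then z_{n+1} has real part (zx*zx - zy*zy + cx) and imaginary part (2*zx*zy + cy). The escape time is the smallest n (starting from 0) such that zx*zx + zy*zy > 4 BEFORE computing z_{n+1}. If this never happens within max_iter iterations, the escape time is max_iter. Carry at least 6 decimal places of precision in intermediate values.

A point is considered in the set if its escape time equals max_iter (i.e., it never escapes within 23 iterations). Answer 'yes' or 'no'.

Answer: no

Derivation:
z_0 = 0 + 0i, c = 0.9520 + -1.4120i
Iter 1: z = 0.9520 + -1.4120i, |z|^2 = 2.9000
Iter 2: z = -0.1354 + -4.1004i, |z|^2 = 16.8320
Escaped at iteration 2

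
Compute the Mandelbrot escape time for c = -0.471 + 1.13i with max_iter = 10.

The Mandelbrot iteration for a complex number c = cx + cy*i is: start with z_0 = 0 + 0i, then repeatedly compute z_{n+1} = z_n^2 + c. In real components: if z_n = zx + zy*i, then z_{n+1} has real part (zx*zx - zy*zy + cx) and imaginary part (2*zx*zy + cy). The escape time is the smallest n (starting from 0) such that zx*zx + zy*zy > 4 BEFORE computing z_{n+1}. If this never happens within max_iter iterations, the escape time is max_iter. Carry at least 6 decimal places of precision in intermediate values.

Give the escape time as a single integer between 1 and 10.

z_0 = 0 + 0i, c = -0.4710 + 1.1300i
Iter 1: z = -0.4710 + 1.1300i, |z|^2 = 1.4987
Iter 2: z = -1.5261 + 0.0655i, |z|^2 = 2.3332
Iter 3: z = 1.8536 + 0.9300i, |z|^2 = 4.3005
Escaped at iteration 3

Answer: 3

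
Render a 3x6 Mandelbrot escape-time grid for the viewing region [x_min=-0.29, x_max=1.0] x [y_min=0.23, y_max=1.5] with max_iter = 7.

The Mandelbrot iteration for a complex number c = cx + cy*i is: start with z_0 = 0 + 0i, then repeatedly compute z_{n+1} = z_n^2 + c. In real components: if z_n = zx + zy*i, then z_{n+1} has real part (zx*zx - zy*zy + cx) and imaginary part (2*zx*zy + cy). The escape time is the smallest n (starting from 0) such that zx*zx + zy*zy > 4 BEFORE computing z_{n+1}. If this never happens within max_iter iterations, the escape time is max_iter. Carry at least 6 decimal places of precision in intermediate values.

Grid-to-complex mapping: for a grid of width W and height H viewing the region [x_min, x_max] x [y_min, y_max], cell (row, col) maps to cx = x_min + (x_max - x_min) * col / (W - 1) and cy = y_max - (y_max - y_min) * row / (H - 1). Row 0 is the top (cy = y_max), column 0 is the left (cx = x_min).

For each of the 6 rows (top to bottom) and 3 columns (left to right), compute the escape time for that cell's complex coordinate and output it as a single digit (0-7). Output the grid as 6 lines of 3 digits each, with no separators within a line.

(row=0, col=0): c = -0.2900 + 1.5000i → escape time 2
(row=0, col=1): c = 0.3550 + 1.5000i → escape time 2
(row=0, col=2): c = 1.0000 + 1.5000i → escape time 2
(row=1, col=0): c = -0.2900 + 1.2460i → escape time 3
(row=1, col=1): c = 0.3550 + 1.2460i → escape time 2
(row=1, col=2): c = 1.0000 + 1.2460i → escape time 2
(row=2, col=0): c = -0.2900 + 0.9920i → escape time 5
(row=2, col=1): c = 0.3550 + 0.9920i → escape time 3
(row=2, col=2): c = 1.0000 + 0.9920i → escape time 2
(row=3, col=0): c = -0.2900 + 0.7380i → escape time 7
(row=3, col=1): c = 0.3550 + 0.7380i → escape time 5
(row=3, col=2): c = 1.0000 + 0.7380i → escape time 2
(row=4, col=0): c = -0.2900 + 0.4840i → escape time 7
(row=4, col=1): c = 0.3550 + 0.4840i → escape time 7
(row=4, col=2): c = 1.0000 + 0.4840i → escape time 2
(row=5, col=0): c = -0.2900 + 0.2300i → escape time 7
(row=5, col=1): c = 0.3550 + 0.2300i → escape time 7
(row=5, col=2): c = 1.0000 + 0.2300i → escape time 2

Answer: 222
322
532
752
772
772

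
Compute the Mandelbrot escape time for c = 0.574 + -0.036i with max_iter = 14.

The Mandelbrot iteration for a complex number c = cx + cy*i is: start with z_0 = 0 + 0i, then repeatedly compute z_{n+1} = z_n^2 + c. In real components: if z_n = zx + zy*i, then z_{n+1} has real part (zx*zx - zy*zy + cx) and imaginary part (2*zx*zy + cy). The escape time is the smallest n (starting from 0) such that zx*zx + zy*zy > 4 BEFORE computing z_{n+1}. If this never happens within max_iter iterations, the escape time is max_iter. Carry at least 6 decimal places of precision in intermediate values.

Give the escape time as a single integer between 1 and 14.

Answer: 4

Derivation:
z_0 = 0 + 0i, c = 0.5740 + -0.0360i
Iter 1: z = 0.5740 + -0.0360i, |z|^2 = 0.3308
Iter 2: z = 0.9022 + -0.0773i, |z|^2 = 0.8199
Iter 3: z = 1.3819 + -0.1755i, |z|^2 = 1.9406
Iter 4: z = 2.4530 + -0.5211i, |z|^2 = 6.2887
Escaped at iteration 4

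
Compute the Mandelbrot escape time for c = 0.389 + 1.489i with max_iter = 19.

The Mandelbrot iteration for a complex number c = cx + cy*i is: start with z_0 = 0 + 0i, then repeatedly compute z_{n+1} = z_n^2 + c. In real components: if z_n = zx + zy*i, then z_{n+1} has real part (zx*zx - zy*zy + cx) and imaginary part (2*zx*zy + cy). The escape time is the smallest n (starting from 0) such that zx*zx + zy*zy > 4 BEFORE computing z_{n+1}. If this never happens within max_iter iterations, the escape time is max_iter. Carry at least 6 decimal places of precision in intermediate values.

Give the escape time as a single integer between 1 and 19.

Answer: 2

Derivation:
z_0 = 0 + 0i, c = 0.3890 + 1.4890i
Iter 1: z = 0.3890 + 1.4890i, |z|^2 = 2.3684
Iter 2: z = -1.6768 + 2.6474i, |z|^2 = 9.8206
Escaped at iteration 2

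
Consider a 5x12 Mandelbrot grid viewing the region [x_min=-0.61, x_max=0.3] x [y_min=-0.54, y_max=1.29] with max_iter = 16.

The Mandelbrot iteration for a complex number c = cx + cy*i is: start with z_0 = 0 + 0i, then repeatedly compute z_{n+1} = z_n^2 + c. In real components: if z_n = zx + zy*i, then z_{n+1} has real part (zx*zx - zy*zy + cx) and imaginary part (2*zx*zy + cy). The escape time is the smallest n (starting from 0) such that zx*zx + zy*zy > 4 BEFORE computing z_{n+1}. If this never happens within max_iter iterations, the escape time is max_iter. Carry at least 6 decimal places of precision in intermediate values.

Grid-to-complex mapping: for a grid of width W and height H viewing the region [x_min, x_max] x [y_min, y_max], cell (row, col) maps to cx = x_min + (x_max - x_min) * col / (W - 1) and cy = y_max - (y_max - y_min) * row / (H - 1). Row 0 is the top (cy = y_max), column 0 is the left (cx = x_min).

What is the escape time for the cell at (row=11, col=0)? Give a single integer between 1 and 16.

z_0 = 0 + 0i, c = -0.6100 + -0.5400i
Iter 1: z = -0.6100 + -0.5400i, |z|^2 = 0.6637
Iter 2: z = -0.5295 + 0.1188i, |z|^2 = 0.2945
Iter 3: z = -0.3437 + -0.6658i, |z|^2 = 0.5615
Iter 4: z = -0.9351 + -0.0823i, |z|^2 = 0.8813
Iter 5: z = 0.2577 + -0.3861i, |z|^2 = 0.2155
Iter 6: z = -0.6927 + -0.7390i, |z|^2 = 1.0260
Iter 7: z = -0.6764 + 0.4838i, |z|^2 = 0.6916
Iter 8: z = -0.3866 + -1.1945i, |z|^2 = 1.5763
Iter 9: z = -1.8873 + 0.3837i, |z|^2 = 3.7092
Iter 10: z = 2.8049 + -1.9882i, |z|^2 = 11.8200
Escaped at iteration 10

Answer: 10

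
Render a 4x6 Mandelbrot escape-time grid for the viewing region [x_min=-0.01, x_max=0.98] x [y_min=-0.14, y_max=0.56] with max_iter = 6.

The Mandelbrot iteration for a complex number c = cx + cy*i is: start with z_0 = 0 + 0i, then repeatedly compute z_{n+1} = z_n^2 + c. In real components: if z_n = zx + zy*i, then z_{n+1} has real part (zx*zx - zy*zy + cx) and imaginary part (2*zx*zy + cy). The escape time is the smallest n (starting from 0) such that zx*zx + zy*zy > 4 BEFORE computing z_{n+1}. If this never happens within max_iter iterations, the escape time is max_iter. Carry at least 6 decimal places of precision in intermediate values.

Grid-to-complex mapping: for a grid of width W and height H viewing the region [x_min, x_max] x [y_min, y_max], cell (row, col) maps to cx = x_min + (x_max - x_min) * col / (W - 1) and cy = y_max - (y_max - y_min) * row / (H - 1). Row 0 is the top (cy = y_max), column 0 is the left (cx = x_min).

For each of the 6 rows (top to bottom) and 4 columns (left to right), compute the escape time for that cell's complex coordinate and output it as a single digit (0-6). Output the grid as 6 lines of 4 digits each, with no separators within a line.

(row=0, col=0): c = -0.0100 + 0.5600i → escape time 6
(row=0, col=1): c = 0.3200 + 0.5600i → escape time 6
(row=0, col=2): c = 0.6500 + 0.5600i → escape time 3
(row=0, col=3): c = 0.9800 + 0.5600i → escape time 2
(row=1, col=0): c = -0.0100 + 0.4200i → escape time 6
(row=1, col=1): c = 0.3200 + 0.4200i → escape time 6
(row=1, col=2): c = 0.6500 + 0.4200i → escape time 3
(row=1, col=3): c = 0.9800 + 0.4200i → escape time 2
(row=2, col=0): c = -0.0100 + 0.2800i → escape time 6
(row=2, col=1): c = 0.3200 + 0.2800i → escape time 6
(row=2, col=2): c = 0.6500 + 0.2800i → escape time 4
(row=2, col=3): c = 0.9800 + 0.2800i → escape time 2
(row=3, col=0): c = -0.0100 + 0.1400i → escape time 6
(row=3, col=1): c = 0.3200 + 0.1400i → escape time 6
(row=3, col=2): c = 0.6500 + 0.1400i → escape time 4
(row=3, col=3): c = 0.9800 + 0.1400i → escape time 3
(row=4, col=0): c = -0.0100 + 0.0000i → escape time 6
(row=4, col=1): c = 0.3200 + 0.0000i → escape time 6
(row=4, col=2): c = 0.6500 + 0.0000i → escape time 4
(row=4, col=3): c = 0.9800 + 0.0000i → escape time 3
(row=5, col=0): c = -0.0100 + -0.1400i → escape time 6
(row=5, col=1): c = 0.3200 + -0.1400i → escape time 6
(row=5, col=2): c = 0.6500 + -0.1400i → escape time 4
(row=5, col=3): c = 0.9800 + -0.1400i → escape time 3

Answer: 6632
6632
6642
6643
6643
6643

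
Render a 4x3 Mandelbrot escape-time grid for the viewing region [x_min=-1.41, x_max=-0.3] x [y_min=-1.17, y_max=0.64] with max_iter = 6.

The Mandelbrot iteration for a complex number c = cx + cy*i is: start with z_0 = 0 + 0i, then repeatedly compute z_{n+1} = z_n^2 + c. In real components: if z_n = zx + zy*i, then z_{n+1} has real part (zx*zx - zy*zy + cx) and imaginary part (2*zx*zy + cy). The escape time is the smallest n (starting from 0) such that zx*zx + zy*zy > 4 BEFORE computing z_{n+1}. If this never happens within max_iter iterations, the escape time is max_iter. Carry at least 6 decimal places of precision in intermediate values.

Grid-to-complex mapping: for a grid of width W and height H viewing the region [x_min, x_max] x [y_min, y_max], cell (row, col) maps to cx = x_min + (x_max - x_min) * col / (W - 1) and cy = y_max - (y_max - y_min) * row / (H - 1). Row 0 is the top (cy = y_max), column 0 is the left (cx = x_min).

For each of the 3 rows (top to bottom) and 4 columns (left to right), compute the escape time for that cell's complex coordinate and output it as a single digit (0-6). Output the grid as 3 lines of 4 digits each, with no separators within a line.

(row=0, col=0): c = -1.4100 + 0.6400i → escape time 3
(row=0, col=1): c = -1.0400 + 0.6400i → escape time 4
(row=0, col=2): c = -0.6700 + 0.6400i → escape time 6
(row=0, col=3): c = -0.3000 + 0.6400i → escape time 6
(row=1, col=0): c = -1.4100 + -0.2650i → escape time 5
(row=1, col=1): c = -1.0400 + -0.2650i → escape time 6
(row=1, col=2): c = -0.6700 + -0.2650i → escape time 6
(row=1, col=3): c = -0.3000 + -0.2650i → escape time 6
(row=2, col=0): c = -1.4100 + -1.1700i → escape time 2
(row=2, col=1): c = -1.0400 + -1.1700i → escape time 3
(row=2, col=2): c = -0.6700 + -1.1700i → escape time 3
(row=2, col=3): c = -0.3000 + -1.1700i → escape time 4

Answer: 3466
5666
2334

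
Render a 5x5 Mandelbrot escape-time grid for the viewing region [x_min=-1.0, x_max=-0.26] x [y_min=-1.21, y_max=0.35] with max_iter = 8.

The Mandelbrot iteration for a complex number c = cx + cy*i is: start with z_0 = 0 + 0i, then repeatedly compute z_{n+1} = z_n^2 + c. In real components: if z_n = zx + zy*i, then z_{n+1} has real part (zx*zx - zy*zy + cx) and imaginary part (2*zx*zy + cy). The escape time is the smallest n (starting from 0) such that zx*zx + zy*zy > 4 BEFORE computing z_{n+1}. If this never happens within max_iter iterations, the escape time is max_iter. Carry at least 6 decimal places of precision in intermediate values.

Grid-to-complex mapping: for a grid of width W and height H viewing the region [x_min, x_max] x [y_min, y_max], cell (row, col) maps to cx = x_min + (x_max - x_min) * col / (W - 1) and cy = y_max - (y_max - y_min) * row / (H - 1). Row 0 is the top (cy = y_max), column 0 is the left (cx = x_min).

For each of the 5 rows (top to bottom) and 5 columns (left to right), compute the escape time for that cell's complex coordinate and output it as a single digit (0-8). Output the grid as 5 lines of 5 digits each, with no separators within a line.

Answer: 88888
88888
67888
34458
33333

Derivation:
(row=0, col=0): c = -1.0000 + 0.3500i → escape time 8
(row=0, col=1): c = -0.8150 + 0.3500i → escape time 8
(row=0, col=2): c = -0.6300 + 0.3500i → escape time 8
(row=0, col=3): c = -0.4450 + 0.3500i → escape time 8
(row=0, col=4): c = -0.2600 + 0.3500i → escape time 8
(row=1, col=0): c = -1.0000 + -0.0400i → escape time 8
(row=1, col=1): c = -0.8150 + -0.0400i → escape time 8
(row=1, col=2): c = -0.6300 + -0.0400i → escape time 8
(row=1, col=3): c = -0.4450 + -0.0400i → escape time 8
(row=1, col=4): c = -0.2600 + -0.0400i → escape time 8
(row=2, col=0): c = -1.0000 + -0.4300i → escape time 6
(row=2, col=1): c = -0.8150 + -0.4300i → escape time 7
(row=2, col=2): c = -0.6300 + -0.4300i → escape time 8
(row=2, col=3): c = -0.4450 + -0.4300i → escape time 8
(row=2, col=4): c = -0.2600 + -0.4300i → escape time 8
(row=3, col=0): c = -1.0000 + -0.8200i → escape time 3
(row=3, col=1): c = -0.8150 + -0.8200i → escape time 4
(row=3, col=2): c = -0.6300 + -0.8200i → escape time 4
(row=3, col=3): c = -0.4450 + -0.8200i → escape time 5
(row=3, col=4): c = -0.2600 + -0.8200i → escape time 8
(row=4, col=0): c = -1.0000 + -1.2100i → escape time 3
(row=4, col=1): c = -0.8150 + -1.2100i → escape time 3
(row=4, col=2): c = -0.6300 + -1.2100i → escape time 3
(row=4, col=3): c = -0.4450 + -1.2100i → escape time 3
(row=4, col=4): c = -0.2600 + -1.2100i → escape time 3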